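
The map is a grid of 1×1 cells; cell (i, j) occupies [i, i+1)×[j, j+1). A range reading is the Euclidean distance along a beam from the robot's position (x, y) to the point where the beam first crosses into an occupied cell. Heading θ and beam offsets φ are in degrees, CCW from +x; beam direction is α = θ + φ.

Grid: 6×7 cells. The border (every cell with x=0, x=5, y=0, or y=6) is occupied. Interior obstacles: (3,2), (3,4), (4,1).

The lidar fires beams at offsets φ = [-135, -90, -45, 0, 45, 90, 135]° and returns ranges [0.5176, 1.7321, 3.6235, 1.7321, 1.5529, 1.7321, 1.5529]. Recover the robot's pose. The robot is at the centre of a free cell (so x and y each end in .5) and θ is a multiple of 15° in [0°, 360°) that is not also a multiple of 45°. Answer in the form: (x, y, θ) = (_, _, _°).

(x, y, θ) = (2.5, 2.5, 150°)

Enumerate (i+0.5, j+0.5, θ) over the 17 free cells and 16 admissible headings. For each, cast all 7 beams and compare to the given ranges.
  (1.5, 4.5, 15°): beam 1 = 1.0000 ≠ 0.5176 ✗
  (2.5, 5.5, 165°): beam 1 = 1.0000 ≠ 0.5176 ✗
  (1.5, 1.5, 330°): beam 2 = 0.5774 ≠ 1.7321 ✗
  (1.5, 3.5, 105°): beam 1 = 1.7321 ≠ 0.5176 ✗
  (1.5, 4.5, 240°): beam 1 = 1.5529 ≠ 0.5176 ✗
  …
  (2.5, 2.5, 150°): r_1=0.5176, r_2=1.7321, r_3=3.6235, r_4=1.7321, r_5=1.5529, r_6=1.7321, r_7=1.5529 — all match ✓
Only this pose fits every beam.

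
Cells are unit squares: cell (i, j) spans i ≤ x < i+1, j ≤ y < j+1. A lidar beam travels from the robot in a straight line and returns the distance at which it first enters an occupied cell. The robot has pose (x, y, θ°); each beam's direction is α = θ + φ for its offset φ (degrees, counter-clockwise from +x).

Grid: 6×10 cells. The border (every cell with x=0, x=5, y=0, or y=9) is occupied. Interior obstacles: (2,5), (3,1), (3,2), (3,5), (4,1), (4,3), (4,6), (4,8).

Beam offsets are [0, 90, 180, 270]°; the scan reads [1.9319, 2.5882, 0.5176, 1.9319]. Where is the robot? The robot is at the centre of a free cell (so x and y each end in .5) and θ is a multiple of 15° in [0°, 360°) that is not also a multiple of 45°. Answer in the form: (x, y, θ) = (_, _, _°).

The pose lattice has 24·16 = 384 candidates. Test each by forward raycasting.
  (3.5, 6.5, 330°): beam 1 = 0.5774 ≠ 1.9319 ✗
  (3.5, 8.5, 75°): beam 1 = 0.5176 ≠ 1.9319 ✗
  (3.5, 7.5, 15°): beam 1 = 1.5529 ≠ 1.9319 ✗
  …
  (1.5, 6.5, 345°): r_1=1.9319, r_2=2.5882, r_3=0.5176, r_4=1.9319 — all match ✓
Only this pose fits every beam.

(x, y, θ) = (1.5, 6.5, 345°)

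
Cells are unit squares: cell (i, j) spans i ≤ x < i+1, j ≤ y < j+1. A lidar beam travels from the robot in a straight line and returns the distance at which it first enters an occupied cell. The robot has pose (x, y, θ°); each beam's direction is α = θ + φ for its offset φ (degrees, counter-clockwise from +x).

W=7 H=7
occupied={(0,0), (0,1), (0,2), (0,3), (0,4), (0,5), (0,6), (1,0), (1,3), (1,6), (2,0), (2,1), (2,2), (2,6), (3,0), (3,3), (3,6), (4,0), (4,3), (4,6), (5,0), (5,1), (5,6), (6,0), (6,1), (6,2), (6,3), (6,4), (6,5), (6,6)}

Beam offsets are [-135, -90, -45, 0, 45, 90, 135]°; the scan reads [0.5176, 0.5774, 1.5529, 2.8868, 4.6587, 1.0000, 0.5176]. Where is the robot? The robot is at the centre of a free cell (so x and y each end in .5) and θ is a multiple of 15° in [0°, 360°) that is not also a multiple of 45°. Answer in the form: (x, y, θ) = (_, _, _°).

(x, y, θ) = (1.5, 5.5, 300°)

The pose lattice has 19·16 = 304 candidates. Test each by forward raycasting.
  (1.5, 5.5, 105°): beam 1 = 3.0000 ≠ 0.5176 ✗
  (4.5, 2.5, 345°): beam 1 = 1.7321 ≠ 0.5176 ✗
  (1.5, 1.5, 210°): beam 1 = 1.5529 ≠ 0.5176 ✗
  (4.5, 4.5, 285°): beam 1 = 3.0000 ≠ 0.5176 ✗
  …
  (1.5, 5.5, 300°): r_1=0.5176, r_2=0.5774, r_3=1.5529, r_4=2.8868, r_5=4.6587, r_6=1.0000, r_7=0.5176 — all match ✓
Only this pose fits every beam.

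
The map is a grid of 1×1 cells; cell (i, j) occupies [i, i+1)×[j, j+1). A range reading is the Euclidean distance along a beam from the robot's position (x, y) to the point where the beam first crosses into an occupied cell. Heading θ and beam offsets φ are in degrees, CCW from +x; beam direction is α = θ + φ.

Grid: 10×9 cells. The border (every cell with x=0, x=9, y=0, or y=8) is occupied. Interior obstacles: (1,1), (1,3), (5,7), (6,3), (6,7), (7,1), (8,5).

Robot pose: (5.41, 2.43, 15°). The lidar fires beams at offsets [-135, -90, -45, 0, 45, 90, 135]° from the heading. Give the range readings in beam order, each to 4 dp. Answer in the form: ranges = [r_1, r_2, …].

ranges = [1.6512, 1.4804, 1.8360, 3.7166, 1.1800, 5.7665, 5.0922]

beam 1: φ=-135°, α=240°
  d=(-0.5000,-0.8660)  start (5,2)  tX=0.8200 tY=0.4965  stride 1/|dx|=2.0000 1/|dy|=1.1547
    cross y-line → (5,1), t=0.4965
    cross x-line → (4,1), t=0.8200
    cross y-line → (4,0), t=1.6512 (wall)
  → r_1 = 1.6512
beam 2: φ=-90°, α=285°
  d=(0.2588,-0.9659)  start (5,2)  tX=2.2796 tY=0.4452  stride 1/|dx|=3.8637 1/|dy|=1.0353
    cross y-line → (5,1), t=0.4452
    cross y-line → (5,0), t=1.4804 (wall)
  → r_2 = 1.4804
beam 3: φ=-45°, α=330°
  d=(0.8660,-0.5000)  start (5,2)  tX=0.6813 tY=0.8600  stride 1/|dx|=1.1547 1/|dy|=2.0000
    cross x-line → (6,2), t=0.6813
    cross y-line → (6,1), t=0.8600
    cross x-line → (7,1), t=1.8360 (wall)
  → r_3 = 1.8360
beam 4: φ=0°, α=15°
  d=(0.9659,0.2588)  start (5,2)  tX=0.6108 tY=2.2023  stride 1/|dx|=1.0353 1/|dy|=3.8637
    cross x-line → (6,2), t=0.6108
    cross x-line → (7,2), t=1.6461
    cross y-line → (7,3), t=2.2023
    cross x-line → (8,3), t=2.6814
    cross x-line → (9,3), t=3.7166 (wall)
  → r_4 = 3.7166
beam 5: φ=45°, α=60°
  d=(0.5000,0.8660)  start (5,2)  tX=1.1800 tY=0.6582  stride 1/|dx|=2.0000 1/|dy|=1.1547
    cross y-line → (5,3), t=0.6582
    cross x-line → (6,3), t=1.1800 (wall)
  → r_5 = 1.1800
beam 6: φ=90°, α=105°
  d=(-0.2588,0.9659)  start (5,2)  tX=1.5841 tY=0.5901  stride 1/|dx|=3.8637 1/|dy|=1.0353
    cross y-line → (5,3), t=0.5901
    cross x-line → (4,3), t=1.5841
    cross y-line → (4,4), t=1.6254
    cross y-line → (4,5), t=2.6607
    cross y-line → (4,6), t=3.6959
    cross y-line → (4,7), t=4.7312
    cross x-line → (3,7), t=5.4478
    cross y-line → (3,8), t=5.7665 (wall)
  → r_6 = 5.7665
beam 7: φ=135°, α=150°
  d=(-0.8660,0.5000)  start (5,2)  tX=0.4734 tY=1.1400  stride 1/|dx|=1.1547 1/|dy|=2.0000
    cross x-line → (4,2), t=0.4734
    cross y-line → (4,3), t=1.1400
    cross x-line → (3,3), t=1.6281
    cross x-line → (2,3), t=2.7828
    cross y-line → (2,4), t=3.1400
    cross x-line → (1,4), t=3.9375
    cross x-line → (0,4), t=5.0922 (wall)
  → r_7 = 5.0922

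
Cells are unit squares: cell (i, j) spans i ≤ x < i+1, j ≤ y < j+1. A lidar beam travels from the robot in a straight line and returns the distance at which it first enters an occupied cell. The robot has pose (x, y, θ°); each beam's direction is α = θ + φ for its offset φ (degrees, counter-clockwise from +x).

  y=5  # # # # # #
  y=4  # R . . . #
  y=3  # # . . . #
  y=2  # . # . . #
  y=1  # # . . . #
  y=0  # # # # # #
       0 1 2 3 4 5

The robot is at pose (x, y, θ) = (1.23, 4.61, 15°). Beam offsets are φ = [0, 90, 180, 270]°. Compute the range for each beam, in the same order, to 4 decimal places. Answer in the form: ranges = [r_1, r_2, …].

beam 1: φ=0°, α=15°
  dir = (cos 15°, sin 15°) = (0.9659, 0.2588); from cell (1,4)
  next x-line at t=0.7972, next y-line at t=1.5068; Δt_x=1.0353, Δt_y=3.8637
    x: enter (2,4) at t=0.7972
    y: enter (2,5) at t=1.5068 ← occupied
  → r_1 = 1.5068
beam 2: φ=90°, α=105°
  dir = (cos 105°, sin 105°) = (-0.2588, 0.9659); from cell (1,4)
  next x-line at t=0.8887, next y-line at t=0.4038; Δt_x=3.8637, Δt_y=1.0353
    y: enter (1,5) at t=0.4038 ← occupied
  → r_2 = 0.4038
beam 3: φ=180°, α=195°
  dir = (cos 195°, sin 195°) = (-0.9659, -0.2588); from cell (1,4)
  next x-line at t=0.2381, next y-line at t=2.3569; Δt_x=1.0353, Δt_y=3.8637
    x: enter (0,4) at t=0.2381 ← occupied
  → r_3 = 0.2381
beam 4: φ=270°, α=285°
  dir = (cos 285°, sin 285°) = (0.2588, -0.9659); from cell (1,4)
  next x-line at t=2.9751, next y-line at t=0.6315; Δt_x=3.8637, Δt_y=1.0353
    y: enter (1,3) at t=0.6315 ← occupied
  → r_4 = 0.6315

ranges = [1.5068, 0.4038, 0.2381, 0.6315]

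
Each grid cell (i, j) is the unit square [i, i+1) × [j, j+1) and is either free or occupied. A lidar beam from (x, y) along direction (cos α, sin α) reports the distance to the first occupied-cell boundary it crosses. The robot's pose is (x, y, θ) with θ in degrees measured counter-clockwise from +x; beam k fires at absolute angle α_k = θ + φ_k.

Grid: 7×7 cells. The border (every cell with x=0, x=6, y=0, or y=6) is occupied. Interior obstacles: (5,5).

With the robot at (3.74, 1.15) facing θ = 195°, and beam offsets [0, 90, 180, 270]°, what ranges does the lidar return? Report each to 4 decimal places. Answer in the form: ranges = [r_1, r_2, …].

ranges = [0.5796, 0.1553, 2.3397, 5.0211]

beam 1: φ=0°, α=195°
  d=(-0.9659,-0.2588)  start (3,1)  tX=0.7661 tY=0.5796  stride 1/|dx|=1.0353 1/|dy|=3.8637
    cross y-line → (3,0), t=0.5796 (wall)
  → r_1 = 0.5796
beam 2: φ=90°, α=285°
  d=(0.2588,-0.9659)  start (3,1)  tX=1.0046 tY=0.1553  stride 1/|dx|=3.8637 1/|dy|=1.0353
    cross y-line → (3,0), t=0.1553 (wall)
  → r_2 = 0.1553
beam 3: φ=180°, α=15°
  d=(0.9659,0.2588)  start (3,1)  tX=0.2692 tY=3.2841  stride 1/|dx|=1.0353 1/|dy|=3.8637
    cross x-line → (4,1), t=0.2692
    cross x-line → (5,1), t=1.3044
    cross x-line → (6,1), t=2.3397 (wall)
  → r_3 = 2.3397
beam 4: φ=270°, α=105°
  d=(-0.2588,0.9659)  start (3,1)  tX=2.8591 tY=0.8800  stride 1/|dx|=3.8637 1/|dy|=1.0353
    cross y-line → (3,2), t=0.8800
    cross y-line → (3,3), t=1.9153
    cross x-line → (2,3), t=2.8591
    cross y-line → (2,4), t=2.9505
    cross y-line → (2,5), t=3.9858
    cross y-line → (2,6), t=5.0211 (wall)
  → r_4 = 5.0211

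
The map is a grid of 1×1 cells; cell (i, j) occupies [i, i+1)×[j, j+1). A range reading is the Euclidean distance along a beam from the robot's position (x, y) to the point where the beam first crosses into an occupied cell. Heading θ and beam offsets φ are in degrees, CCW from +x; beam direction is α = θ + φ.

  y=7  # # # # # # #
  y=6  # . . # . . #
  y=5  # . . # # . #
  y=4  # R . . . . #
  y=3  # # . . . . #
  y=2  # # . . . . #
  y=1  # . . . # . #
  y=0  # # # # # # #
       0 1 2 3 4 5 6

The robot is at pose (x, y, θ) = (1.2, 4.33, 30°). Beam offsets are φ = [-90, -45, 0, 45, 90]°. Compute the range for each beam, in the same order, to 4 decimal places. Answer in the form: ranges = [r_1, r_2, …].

ranges = [0.3811, 4.9693, 2.0785, 2.7642, 0.4000]

beam 1: φ=-90°, α=300°
  dir = (cos 300°, sin 300°) = (0.5000, -0.8660); from cell (1,4)
  next x-line at t=1.6000, next y-line at t=0.3811; Δt_x=2.0000, Δt_y=1.1547
    y: enter (1,3) at t=0.3811 ← occupied
  → r_1 = 0.3811
beam 2: φ=-45°, α=345°
  dir = (cos 345°, sin 345°) = (0.9659, -0.2588); from cell (1,4)
  next x-line at t=0.8282, next y-line at t=1.2750; Δt_x=1.0353, Δt_y=3.8637
    x: enter (2,4) at t=0.8282
    y: enter (2,3) at t=1.2750
    x: enter (3,3) at t=1.8635
    x: enter (4,3) at t=2.8988
    x: enter (5,3) at t=3.9340
    x: enter (6,3) at t=4.9693 ← occupied
  → r_2 = 4.9693
beam 3: φ=0°, α=30°
  dir = (cos 30°, sin 30°) = (0.8660, 0.5000); from cell (1,4)
  next x-line at t=0.9238, next y-line at t=1.3400; Δt_x=1.1547, Δt_y=2.0000
    x: enter (2,4) at t=0.9238
    y: enter (2,5) at t=1.3400
    x: enter (3,5) at t=2.0785 ← occupied
  → r_3 = 2.0785
beam 4: φ=45°, α=75°
  dir = (cos 75°, sin 75°) = (0.2588, 0.9659); from cell (1,4)
  next x-line at t=3.0910, next y-line at t=0.6936; Δt_x=3.8637, Δt_y=1.0353
    y: enter (1,5) at t=0.6936
    y: enter (1,6) at t=1.7289
    y: enter (1,7) at t=2.7642 ← occupied
  → r_4 = 2.7642
beam 5: φ=90°, α=120°
  dir = (cos 120°, sin 120°) = (-0.5000, 0.8660); from cell (1,4)
  next x-line at t=0.4000, next y-line at t=0.7736; Δt_x=2.0000, Δt_y=1.1547
    x: enter (0,4) at t=0.4000 ← occupied
  → r_5 = 0.4000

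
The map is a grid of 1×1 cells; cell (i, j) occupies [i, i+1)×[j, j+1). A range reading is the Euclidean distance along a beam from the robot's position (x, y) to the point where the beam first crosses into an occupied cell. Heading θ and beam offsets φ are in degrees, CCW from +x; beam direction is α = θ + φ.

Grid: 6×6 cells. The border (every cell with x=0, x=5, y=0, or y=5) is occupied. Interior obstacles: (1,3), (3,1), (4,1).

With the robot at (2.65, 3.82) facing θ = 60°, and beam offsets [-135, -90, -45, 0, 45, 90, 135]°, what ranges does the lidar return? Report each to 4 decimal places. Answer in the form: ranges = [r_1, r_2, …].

ranges = [1.8842, 2.7135, 2.4329, 1.3625, 1.2216, 1.9053, 0.6729]

beam 1: φ=-135°, α=285°
  cosα=0.2588 sinα=-0.9659 | (2,3) | tMaxX 1.3523 tMaxY 0.8489 | tΔX 3.8637 tΔY 1.0353
    t=0.8489 [y] (2,2)
    t=1.3523 [x] (3,2)
    t=1.8842 [y] (3,1) — stop
  → r_1 = 1.8842
beam 2: φ=-90°, α=330°
  cosα=0.8660 sinα=-0.5000 | (2,3) | tMaxX 0.4041 tMaxY 1.6400 | tΔX 1.1547 tΔY 2.0000
    t=0.4041 [x] (3,3)
    t=1.5588 [x] (4,3)
    t=1.6400 [y] (4,2)
    t=2.7135 [x] (5,2) — stop
  → r_2 = 2.7135
beam 3: φ=-45°, α=15°
  cosα=0.9659 sinα=0.2588 | (2,3) | tMaxX 0.3623 tMaxY 0.6955 | tΔX 1.0353 tΔY 3.8637
    t=0.3623 [x] (3,3)
    t=0.6955 [y] (3,4)
    t=1.3976 [x] (4,4)
    t=2.4329 [x] (5,4) — stop
  → r_3 = 2.4329
beam 4: φ=0°, α=60°
  cosα=0.5000 sinα=0.8660 | (2,3) | tMaxX 0.7000 tMaxY 0.2078 | tΔX 2.0000 tΔY 1.1547
    t=0.2078 [y] (2,4)
    t=0.7000 [x] (3,4)
    t=1.3625 [y] (3,5) — stop
  → r_4 = 1.3625
beam 5: φ=45°, α=105°
  cosα=-0.2588 sinα=0.9659 | (2,3) | tMaxX 2.5114 tMaxY 0.1863 | tΔX 3.8637 tΔY 1.0353
    t=0.1863 [y] (2,4)
    t=1.2216 [y] (2,5) — stop
  → r_5 = 1.2216
beam 6: φ=90°, α=150°
  cosα=-0.8660 sinα=0.5000 | (2,3) | tMaxX 0.7506 tMaxY 0.3600 | tΔX 1.1547 tΔY 2.0000
    t=0.3600 [y] (2,4)
    t=0.7506 [x] (1,4)
    t=1.9053 [x] (0,4) — stop
  → r_6 = 1.9053
beam 7: φ=135°, α=195°
  cosα=-0.9659 sinα=-0.2588 | (2,3) | tMaxX 0.6729 tMaxY 3.1682 | tΔX 1.0353 tΔY 3.8637
    t=0.6729 [x] (1,3) — stop
  → r_7 = 0.6729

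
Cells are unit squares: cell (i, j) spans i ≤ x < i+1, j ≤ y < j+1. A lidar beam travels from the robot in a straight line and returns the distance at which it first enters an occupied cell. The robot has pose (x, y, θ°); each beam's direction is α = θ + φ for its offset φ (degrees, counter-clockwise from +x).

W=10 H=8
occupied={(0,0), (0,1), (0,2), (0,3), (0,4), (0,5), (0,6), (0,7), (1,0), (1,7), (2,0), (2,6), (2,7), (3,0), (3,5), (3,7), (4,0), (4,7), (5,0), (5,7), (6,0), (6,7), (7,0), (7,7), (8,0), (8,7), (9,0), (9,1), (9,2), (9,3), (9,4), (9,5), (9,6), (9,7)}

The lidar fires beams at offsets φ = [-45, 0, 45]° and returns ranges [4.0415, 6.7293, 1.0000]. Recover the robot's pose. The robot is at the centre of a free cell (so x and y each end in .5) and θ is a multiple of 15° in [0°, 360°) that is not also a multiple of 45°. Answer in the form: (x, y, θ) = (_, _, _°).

Candidates: 46 free-cell centres × 16 headings = 736 poses. Raycast each; keep the one whose scan matches to 4 dp.
  (2.5, 2.5, 15°): beam 1 = 3.0000 ≠ 4.0415 ✗
  (1.5, 5.5, 120°): beam 1 = 1.5529 ≠ 4.0415 ✗
  (1.5, 4.5, 15°): beam 1 = 7.0000 ≠ 4.0415 ✗
  (4.5, 1.5, 15°): beam 1 = 1.0000 ≠ 4.0415 ✗
  (6.5, 1.5, 330°): beam 1 = 0.5176 ≠ 4.0415 ✗
  …
  (2.5, 4.5, 345°): r_1=4.0415, r_2=6.7293, r_3=1.0000 — all match ✓
No second candidate reproduces the full scan.

(x, y, θ) = (2.5, 4.5, 345°)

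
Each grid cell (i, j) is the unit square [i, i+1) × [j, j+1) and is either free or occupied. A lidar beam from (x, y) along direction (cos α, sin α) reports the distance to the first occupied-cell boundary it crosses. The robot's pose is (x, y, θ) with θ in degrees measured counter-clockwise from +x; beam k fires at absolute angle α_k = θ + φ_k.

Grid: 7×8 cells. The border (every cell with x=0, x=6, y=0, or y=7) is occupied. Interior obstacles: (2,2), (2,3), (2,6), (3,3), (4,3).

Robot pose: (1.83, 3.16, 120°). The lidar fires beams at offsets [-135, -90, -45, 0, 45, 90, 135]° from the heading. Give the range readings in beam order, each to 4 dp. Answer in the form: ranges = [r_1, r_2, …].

beam 1: φ=-135°, α=345°
  d=(0.9659,-0.2588)  start (1,3)  tX=0.1760 tY=0.6182  stride 1/|dx|=1.0353 1/|dy|=3.8637
    cross x-line → (2,3), t=0.1760 (wall)
  → r_1 = 0.1760
beam 2: φ=-90°, α=30°
  d=(0.8660,0.5000)  start (1,3)  tX=0.1963 tY=1.6800  stride 1/|dx|=1.1547 1/|dy|=2.0000
    cross x-line → (2,3), t=0.1963 (wall)
  → r_2 = 0.1963
beam 3: φ=-45°, α=75°
  d=(0.2588,0.9659)  start (1,3)  tX=0.6568 tY=0.8696  stride 1/|dx|=3.8637 1/|dy|=1.0353
    cross x-line → (2,3), t=0.6568 (wall)
  → r_3 = 0.6568
beam 4: φ=0°, α=120°
  d=(-0.5000,0.8660)  start (1,3)  tX=1.6600 tY=0.9699  stride 1/|dx|=2.0000 1/|dy|=1.1547
    cross y-line → (1,4), t=0.9699
    cross x-line → (0,4), t=1.6600 (wall)
  → r_4 = 1.6600
beam 5: φ=45°, α=165°
  d=(-0.9659,0.2588)  start (1,3)  tX=0.8593 tY=3.2455  stride 1/|dx|=1.0353 1/|dy|=3.8637
    cross x-line → (0,3), t=0.8593 (wall)
  → r_5 = 0.8593
beam 6: φ=90°, α=210°
  d=(-0.8660,-0.5000)  start (1,3)  tX=0.9584 tY=0.3200  stride 1/|dx|=1.1547 1/|dy|=2.0000
    cross y-line → (1,2), t=0.3200
    cross x-line → (0,2), t=0.9584 (wall)
  → r_6 = 0.9584
beam 7: φ=135°, α=255°
  d=(-0.2588,-0.9659)  start (1,3)  tX=3.2069 tY=0.1656  stride 1/|dx|=3.8637 1/|dy|=1.0353
    cross y-line → (1,2), t=0.1656
    cross y-line → (1,1), t=1.2009
    cross y-line → (1,0), t=2.2362 (wall)
  → r_7 = 2.2362

ranges = [0.1760, 0.1963, 0.6568, 1.6600, 0.8593, 0.9584, 2.2362]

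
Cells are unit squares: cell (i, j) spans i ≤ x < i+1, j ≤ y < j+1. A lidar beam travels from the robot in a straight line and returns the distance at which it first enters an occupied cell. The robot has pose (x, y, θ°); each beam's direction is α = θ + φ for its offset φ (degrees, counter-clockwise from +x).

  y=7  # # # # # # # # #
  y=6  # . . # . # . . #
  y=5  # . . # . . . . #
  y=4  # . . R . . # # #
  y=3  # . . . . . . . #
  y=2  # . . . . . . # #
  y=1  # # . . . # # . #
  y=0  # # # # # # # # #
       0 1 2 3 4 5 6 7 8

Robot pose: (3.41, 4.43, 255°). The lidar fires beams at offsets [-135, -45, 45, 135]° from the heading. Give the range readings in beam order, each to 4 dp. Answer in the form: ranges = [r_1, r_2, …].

beam 1: φ=-135°, α=120°
  d=(-0.5000,0.8660)  start (3,4)  tX=0.8200 tY=0.6582  stride 1/|dx|=2.0000 1/|dy|=1.1547
    cross y-line → (3,5), t=0.6582 (wall)
  → r_1 = 0.6582
beam 2: φ=-45°, α=210°
  d=(-0.8660,-0.5000)  start (3,4)  tX=0.4734 tY=0.8600  stride 1/|dx|=1.1547 1/|dy|=2.0000
    cross x-line → (2,4), t=0.4734
    cross y-line → (2,3), t=0.8600
    cross x-line → (1,3), t=1.6281
    cross x-line → (0,3), t=2.7828 (wall)
  → r_2 = 2.7828
beam 3: φ=45°, α=300°
  d=(0.5000,-0.8660)  start (3,4)  tX=1.1800 tY=0.4965  stride 1/|dx|=2.0000 1/|dy|=1.1547
    cross y-line → (3,3), t=0.4965
    cross x-line → (4,3), t=1.1800
    cross y-line → (4,2), t=1.6512
    cross y-line → (4,1), t=2.8059
    cross x-line → (5,1), t=3.1800 (wall)
  → r_3 = 3.1800
beam 4: φ=135°, α=30°
  d=(0.8660,0.5000)  start (3,4)  tX=0.6813 tY=1.1400  stride 1/|dx|=1.1547 1/|dy|=2.0000
    cross x-line → (4,4), t=0.6813
    cross y-line → (4,5), t=1.1400
    cross x-line → (5,5), t=1.8360
    cross x-line → (6,5), t=2.9907
    cross y-line → (6,6), t=3.1400
    cross x-line → (7,6), t=4.1454
    cross y-line → (7,7), t=5.1400 (wall)
  → r_4 = 5.1400

ranges = [0.6582, 2.7828, 3.1800, 5.1400]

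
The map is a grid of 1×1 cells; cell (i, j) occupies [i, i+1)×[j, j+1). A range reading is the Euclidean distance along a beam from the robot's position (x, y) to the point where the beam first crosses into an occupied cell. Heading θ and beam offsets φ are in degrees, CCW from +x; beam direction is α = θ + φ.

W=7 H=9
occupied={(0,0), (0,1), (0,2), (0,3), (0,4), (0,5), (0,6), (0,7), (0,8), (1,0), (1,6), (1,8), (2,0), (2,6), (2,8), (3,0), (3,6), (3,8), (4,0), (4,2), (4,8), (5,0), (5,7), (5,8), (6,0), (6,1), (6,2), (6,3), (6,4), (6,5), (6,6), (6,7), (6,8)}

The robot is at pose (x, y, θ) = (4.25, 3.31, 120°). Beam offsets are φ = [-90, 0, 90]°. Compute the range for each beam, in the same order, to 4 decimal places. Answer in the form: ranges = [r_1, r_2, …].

beam 1: φ=-90°, α=30°
  dir = (cos 30°, sin 30°) = (0.8660, 0.5000); from cell (4,3)
  next x-line at t=0.8660, next y-line at t=1.3800; Δt_x=1.1547, Δt_y=2.0000
    x: enter (5,3) at t=0.8660
    y: enter (5,4) at t=1.3800
    x: enter (6,4) at t=2.0207 ← occupied
  → r_1 = 2.0207
beam 2: φ=0°, α=120°
  dir = (cos 120°, sin 120°) = (-0.5000, 0.8660); from cell (4,3)
  next x-line at t=0.5000, next y-line at t=0.7967; Δt_x=2.0000, Δt_y=1.1547
    x: enter (3,3) at t=0.5000
    y: enter (3,4) at t=0.7967
    y: enter (3,5) at t=1.9514
    x: enter (2,5) at t=2.5000
    y: enter (2,6) at t=3.1061 ← occupied
  → r_2 = 3.1061
beam 3: φ=90°, α=210°
  dir = (cos 210°, sin 210°) = (-0.8660, -0.5000); from cell (4,3)
  next x-line at t=0.2887, next y-line at t=0.6200; Δt_x=1.1547, Δt_y=2.0000
    x: enter (3,3) at t=0.2887
    y: enter (3,2) at t=0.6200
    x: enter (2,2) at t=1.4434
    x: enter (1,2) at t=2.5981
    y: enter (1,1) at t=2.6200
    x: enter (0,1) at t=3.7528 ← occupied
  → r_3 = 3.7528

ranges = [2.0207, 3.1061, 3.7528]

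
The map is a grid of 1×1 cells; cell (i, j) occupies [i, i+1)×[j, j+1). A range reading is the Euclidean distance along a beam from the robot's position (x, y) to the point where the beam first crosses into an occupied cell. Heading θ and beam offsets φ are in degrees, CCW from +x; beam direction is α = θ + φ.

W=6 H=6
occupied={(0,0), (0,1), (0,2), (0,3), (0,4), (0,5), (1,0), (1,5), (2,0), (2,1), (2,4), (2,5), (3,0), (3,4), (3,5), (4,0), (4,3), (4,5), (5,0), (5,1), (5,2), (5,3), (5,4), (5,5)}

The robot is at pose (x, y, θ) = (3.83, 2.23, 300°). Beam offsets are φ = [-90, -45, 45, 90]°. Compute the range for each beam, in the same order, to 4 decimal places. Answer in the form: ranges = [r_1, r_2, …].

ranges = [0.9584, 1.2734, 1.2113, 1.3510]

beam 1: φ=-90°, α=210°
  cosα=-0.8660 sinα=-0.5000 | (3,2) | tMaxX 0.9584 tMaxY 0.4600 | tΔX 1.1547 tΔY 2.0000
    t=0.4600 [y] (3,1)
    t=0.9584 [x] (2,1) — stop
  → r_1 = 0.9584
beam 2: φ=-45°, α=255°
  cosα=-0.2588 sinα=-0.9659 | (3,2) | tMaxX 3.2069 tMaxY 0.2381 | tΔX 3.8637 tΔY 1.0353
    t=0.2381 [y] (3,1)
    t=1.2734 [y] (3,0) — stop
  → r_2 = 1.2734
beam 3: φ=45°, α=345°
  cosα=0.9659 sinα=-0.2588 | (3,2) | tMaxX 0.1760 tMaxY 0.8887 | tΔX 1.0353 tΔY 3.8637
    t=0.1760 [x] (4,2)
    t=0.8887 [y] (4,1)
    t=1.2113 [x] (5,1) — stop
  → r_3 = 1.2113
beam 4: φ=90°, α=30°
  cosα=0.8660 sinα=0.5000 | (3,2) | tMaxX 0.1963 tMaxY 1.5400 | tΔX 1.1547 tΔY 2.0000
    t=0.1963 [x] (4,2)
    t=1.3510 [x] (5,2) — stop
  → r_4 = 1.3510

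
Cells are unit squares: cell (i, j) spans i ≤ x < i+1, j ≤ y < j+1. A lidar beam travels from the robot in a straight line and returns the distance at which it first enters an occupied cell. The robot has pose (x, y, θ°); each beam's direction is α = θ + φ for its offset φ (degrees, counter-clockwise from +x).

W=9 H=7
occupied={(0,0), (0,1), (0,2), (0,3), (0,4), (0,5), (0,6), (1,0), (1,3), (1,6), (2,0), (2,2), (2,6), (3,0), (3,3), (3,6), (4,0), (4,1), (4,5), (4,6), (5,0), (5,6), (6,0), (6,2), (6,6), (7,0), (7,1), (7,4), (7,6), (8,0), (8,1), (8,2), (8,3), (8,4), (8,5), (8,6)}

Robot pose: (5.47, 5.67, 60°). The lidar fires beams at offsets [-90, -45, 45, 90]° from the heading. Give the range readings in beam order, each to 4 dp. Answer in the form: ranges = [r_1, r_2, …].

ranges = [1.7667, 1.2750, 0.3416, 0.5427]

beam 1: φ=-90°, α=330°
  cosα=0.8660 sinα=-0.5000 | (5,5) | tMaxX 0.6120 tMaxY 1.3400 | tΔX 1.1547 tΔY 2.0000
    t=0.6120 [x] (6,5)
    t=1.3400 [y] (6,4)
    t=1.7667 [x] (7,4) — stop
  → r_1 = 1.7667
beam 2: φ=-45°, α=15°
  cosα=0.9659 sinα=0.2588 | (5,5) | tMaxX 0.5487 tMaxY 1.2750 | tΔX 1.0353 tΔY 3.8637
    t=0.5487 [x] (6,5)
    t=1.2750 [y] (6,6) — stop
  → r_2 = 1.2750
beam 3: φ=45°, α=105°
  cosα=-0.2588 sinα=0.9659 | (5,5) | tMaxX 1.8159 tMaxY 0.3416 | tΔX 3.8637 tΔY 1.0353
    t=0.3416 [y] (5,6) — stop
  → r_3 = 0.3416
beam 4: φ=90°, α=150°
  cosα=-0.8660 sinα=0.5000 | (5,5) | tMaxX 0.5427 tMaxY 0.6600 | tΔX 1.1547 tΔY 2.0000
    t=0.5427 [x] (4,5) — stop
  → r_4 = 0.5427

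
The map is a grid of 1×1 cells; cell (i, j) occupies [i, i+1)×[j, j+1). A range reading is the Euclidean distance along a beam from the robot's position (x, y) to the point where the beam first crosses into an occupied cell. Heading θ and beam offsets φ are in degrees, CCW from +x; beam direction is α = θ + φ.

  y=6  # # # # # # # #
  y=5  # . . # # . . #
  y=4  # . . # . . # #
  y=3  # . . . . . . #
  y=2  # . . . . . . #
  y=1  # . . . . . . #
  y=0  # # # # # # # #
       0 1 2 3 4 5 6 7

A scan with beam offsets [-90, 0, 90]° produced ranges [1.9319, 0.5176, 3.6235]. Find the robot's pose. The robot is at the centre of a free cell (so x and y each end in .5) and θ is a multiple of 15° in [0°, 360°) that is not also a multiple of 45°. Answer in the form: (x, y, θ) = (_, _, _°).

(x, y, θ) = (3.5, 1.5, 285°)

Candidates: 26 free-cell centres × 16 headings = 416 poses. Raycast each; keep the one whose scan matches to 4 dp.
  (6.5, 3.5, 240°): beam 1 = 2.8868 ≠ 1.9319 ✗
  (1.5, 2.5, 165°): beam 1 = 3.6235 ≠ 1.9319 ✗
  (4.5, 2.5, 345°): beam 1 = 1.5529 ≠ 1.9319 ✗
  …
  (3.5, 1.5, 285°): r_1=1.9319, r_2=0.5176, r_3=3.6235 — all match ✓
Unique over the lattice → pose = (3.5, 1.5, 285°).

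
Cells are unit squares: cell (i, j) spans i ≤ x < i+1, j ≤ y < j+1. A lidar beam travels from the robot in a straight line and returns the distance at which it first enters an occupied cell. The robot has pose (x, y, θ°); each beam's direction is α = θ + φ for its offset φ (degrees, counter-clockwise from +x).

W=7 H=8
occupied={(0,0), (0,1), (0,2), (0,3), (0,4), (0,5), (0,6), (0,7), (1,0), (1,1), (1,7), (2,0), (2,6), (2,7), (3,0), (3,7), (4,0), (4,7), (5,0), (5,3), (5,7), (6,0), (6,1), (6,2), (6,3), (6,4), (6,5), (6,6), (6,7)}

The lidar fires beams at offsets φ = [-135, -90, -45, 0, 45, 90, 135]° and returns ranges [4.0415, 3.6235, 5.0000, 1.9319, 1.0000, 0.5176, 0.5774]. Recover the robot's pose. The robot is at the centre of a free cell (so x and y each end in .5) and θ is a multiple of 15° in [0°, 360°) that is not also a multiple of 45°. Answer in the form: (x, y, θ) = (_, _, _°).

(x, y, θ) = (1.5, 4.5, 75°)

The pose lattice has 27·16 = 432 candidates. Test each by forward raycasting.
  (3.5, 4.5, 195°): beam 1 = 2.8868 ≠ 4.0415 ✗
  (3.5, 3.5, 240°): beam 1 = 2.5882 ≠ 4.0415 ✗
  (2.5, 3.5, 105°): beam 3 = 4.0415 ≠ 5.0000 ✗
  …
  (1.5, 4.5, 75°): r_1=4.0415, r_2=3.6235, r_3=5.0000, r_4=1.9319, r_5=1.0000, r_6=0.5176, r_7=0.5774 — all match ✓
Unique over the lattice → pose = (1.5, 4.5, 75°).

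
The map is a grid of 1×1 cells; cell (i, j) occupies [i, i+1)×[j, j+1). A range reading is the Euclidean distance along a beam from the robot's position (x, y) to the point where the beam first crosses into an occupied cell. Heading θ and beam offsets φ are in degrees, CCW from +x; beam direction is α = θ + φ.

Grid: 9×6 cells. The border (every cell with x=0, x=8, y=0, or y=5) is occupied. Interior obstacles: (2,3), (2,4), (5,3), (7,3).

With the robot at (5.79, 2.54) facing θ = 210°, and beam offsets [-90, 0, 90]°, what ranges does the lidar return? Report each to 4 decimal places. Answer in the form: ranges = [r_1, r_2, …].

ranges = [0.5312, 3.0800, 1.7782]

beam 1: φ=-90°, α=120°
  direction (-0.5000, 0.8660); cell (5,2); t to first gridline: x 1.5800, y 0.5312 (then +2.0000 / +1.1547)
    (5,3) via y @ 0.5312  # hit
  → r_1 = 0.5312
beam 2: φ=0°, α=210°
  direction (-0.8660, -0.5000); cell (5,2); t to first gridline: x 0.9122, y 1.0800 (then +1.1547 / +2.0000)
    (4,2) via x @ 0.9122
    (4,1) via y @ 1.0800
    (3,1) via x @ 2.0669
    (3,0) via y @ 3.0800  # hit
  → r_2 = 3.0800
beam 3: φ=90°, α=300°
  direction (0.5000, -0.8660); cell (5,2); t to first gridline: x 0.4200, y 0.6235 (then +2.0000 / +1.1547)
    (6,2) via x @ 0.4200
    (6,1) via y @ 0.6235
    (6,0) via y @ 1.7782  # hit
  → r_3 = 1.7782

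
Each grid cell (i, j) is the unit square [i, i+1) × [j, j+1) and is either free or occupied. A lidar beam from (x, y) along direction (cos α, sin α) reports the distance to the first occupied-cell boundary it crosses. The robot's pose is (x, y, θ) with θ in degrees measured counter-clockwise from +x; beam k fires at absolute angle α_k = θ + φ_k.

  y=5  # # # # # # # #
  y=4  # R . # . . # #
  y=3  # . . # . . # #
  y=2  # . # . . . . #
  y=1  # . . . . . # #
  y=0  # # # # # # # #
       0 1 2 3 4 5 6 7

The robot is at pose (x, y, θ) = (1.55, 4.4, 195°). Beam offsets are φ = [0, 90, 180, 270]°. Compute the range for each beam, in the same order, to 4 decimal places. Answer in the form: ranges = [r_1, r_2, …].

ranges = [0.5694, 1.7387, 1.5012, 0.6212]

beam 1: φ=0°, α=195°
  d=(-0.9659,-0.2588)  start (1,4)  tX=0.5694 tY=1.5455  stride 1/|dx|=1.0353 1/|dy|=3.8637
    cross x-line → (0,4), t=0.5694 (wall)
  → r_1 = 0.5694
beam 2: φ=90°, α=285°
  d=(0.2588,-0.9659)  start (1,4)  tX=1.7387 tY=0.4141  stride 1/|dx|=3.8637 1/|dy|=1.0353
    cross y-line → (1,3), t=0.4141
    cross y-line → (1,2), t=1.4494
    cross x-line → (2,2), t=1.7387 (wall)
  → r_2 = 1.7387
beam 3: φ=180°, α=15°
  d=(0.9659,0.2588)  start (1,4)  tX=0.4659 tY=2.3182  stride 1/|dx|=1.0353 1/|dy|=3.8637
    cross x-line → (2,4), t=0.4659
    cross x-line → (3,4), t=1.5012 (wall)
  → r_3 = 1.5012
beam 4: φ=270°, α=105°
  d=(-0.2588,0.9659)  start (1,4)  tX=2.1250 tY=0.6212  stride 1/|dx|=3.8637 1/|dy|=1.0353
    cross y-line → (1,5), t=0.6212 (wall)
  → r_4 = 0.6212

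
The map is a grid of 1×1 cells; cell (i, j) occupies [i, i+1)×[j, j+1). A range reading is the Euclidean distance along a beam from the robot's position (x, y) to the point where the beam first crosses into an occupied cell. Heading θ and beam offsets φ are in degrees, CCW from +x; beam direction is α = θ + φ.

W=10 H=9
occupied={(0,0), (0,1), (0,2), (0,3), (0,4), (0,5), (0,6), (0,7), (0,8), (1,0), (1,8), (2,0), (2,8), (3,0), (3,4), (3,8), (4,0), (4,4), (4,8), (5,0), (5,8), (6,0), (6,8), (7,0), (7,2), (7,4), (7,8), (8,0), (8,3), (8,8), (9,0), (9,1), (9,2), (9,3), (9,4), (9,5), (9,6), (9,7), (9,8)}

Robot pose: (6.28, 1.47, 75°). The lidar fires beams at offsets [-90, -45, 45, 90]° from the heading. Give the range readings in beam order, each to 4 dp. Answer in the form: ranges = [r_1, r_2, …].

beam 1: φ=-90°, α=345°
  d=(0.9659,-0.2588)  start (6,1)  tX=0.7454 tY=1.8159  stride 1/|dx|=1.0353 1/|dy|=3.8637
    cross x-line → (7,1), t=0.7454
    cross x-line → (8,1), t=1.7807
    cross y-line → (8,0), t=1.8159 (wall)
  → r_1 = 1.8159
beam 2: φ=-45°, α=30°
  d=(0.8660,0.5000)  start (6,1)  tX=0.8314 tY=1.0600  stride 1/|dx|=1.1547 1/|dy|=2.0000
    cross x-line → (7,1), t=0.8314
    cross y-line → (7,2), t=1.0600 (wall)
  → r_2 = 1.0600
beam 3: φ=45°, α=120°
  d=(-0.5000,0.8660)  start (6,1)  tX=0.5600 tY=0.6120  stride 1/|dx|=2.0000 1/|dy|=1.1547
    cross x-line → (5,1), t=0.5600
    cross y-line → (5,2), t=0.6120
    cross y-line → (5,3), t=1.7667
    cross x-line → (4,3), t=2.5600
    cross y-line → (4,4), t=2.9214 (wall)
  → r_3 = 2.9214
beam 4: φ=90°, α=165°
  d=(-0.9659,0.2588)  start (6,1)  tX=0.2899 tY=2.0478  stride 1/|dx|=1.0353 1/|dy|=3.8637
    cross x-line → (5,1), t=0.2899
    cross x-line → (4,1), t=1.3252
    cross y-line → (4,2), t=2.0478
    cross x-line → (3,2), t=2.3604
    cross x-line → (2,2), t=3.3957
    cross x-line → (1,2), t=4.4310
    cross x-line → (0,2), t=5.4663 (wall)
  → r_4 = 5.4663

ranges = [1.8159, 1.0600, 2.9214, 5.4663]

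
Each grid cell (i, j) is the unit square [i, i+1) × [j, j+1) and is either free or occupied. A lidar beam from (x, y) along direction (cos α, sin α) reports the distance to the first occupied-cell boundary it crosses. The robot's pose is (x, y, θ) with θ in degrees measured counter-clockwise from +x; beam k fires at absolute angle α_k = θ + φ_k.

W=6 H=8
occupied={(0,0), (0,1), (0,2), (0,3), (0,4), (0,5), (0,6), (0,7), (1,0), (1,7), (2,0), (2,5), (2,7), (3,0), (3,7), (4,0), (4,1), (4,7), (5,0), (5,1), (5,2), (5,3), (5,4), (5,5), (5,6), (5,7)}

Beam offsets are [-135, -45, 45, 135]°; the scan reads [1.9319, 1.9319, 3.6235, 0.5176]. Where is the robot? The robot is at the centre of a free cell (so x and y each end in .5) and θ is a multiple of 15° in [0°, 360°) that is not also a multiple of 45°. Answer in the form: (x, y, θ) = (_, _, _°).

Enumerate (i+0.5, j+0.5, θ) over the 22 free cells and 16 admissible headings. For each, cast all 4 beams and compare to the given ranges.
  (4.5, 2.5, 240°): beam 1 = 4.6587 ≠ 1.9319 ✗
  (4.5, 5.5, 75°): beam 1 = 1.0000 ≠ 1.9319 ✗
  (2.5, 2.5, 15°): beam 1 = 1.7321 ≠ 1.9319 ✗
  (2.5, 2.5, 345°): beam 1 = 1.7321 ≠ 1.9319 ✗
  …
  (4.5, 4.5, 210°): r_1=1.9319, r_2=1.9319, r_3=3.6235, r_4=0.5176 — all match ✓
Unique over the lattice → pose = (4.5, 4.5, 210°).

(x, y, θ) = (4.5, 4.5, 210°)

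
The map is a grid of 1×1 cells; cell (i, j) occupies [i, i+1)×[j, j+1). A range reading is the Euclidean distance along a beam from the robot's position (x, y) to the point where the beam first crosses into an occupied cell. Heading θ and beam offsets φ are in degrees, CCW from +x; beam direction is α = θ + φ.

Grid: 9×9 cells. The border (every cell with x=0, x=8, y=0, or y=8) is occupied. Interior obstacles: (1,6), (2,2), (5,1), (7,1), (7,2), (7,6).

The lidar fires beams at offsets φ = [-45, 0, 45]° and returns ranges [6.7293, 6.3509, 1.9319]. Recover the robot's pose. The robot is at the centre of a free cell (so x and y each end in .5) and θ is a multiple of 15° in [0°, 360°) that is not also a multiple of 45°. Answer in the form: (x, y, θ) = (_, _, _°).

(x, y, θ) = (2.5, 7.5, 330°)

Candidates: 43 free-cell centres × 16 headings = 688 poses. Raycast each; keep the one whose scan matches to 4 dp.
  (2.5, 1.5, 150°): beam 1 = 0.5176 ≠ 6.7293 ✗
  (7.5, 5.5, 30°): beam 1 = 0.5176 ≠ 6.7293 ✗
  (6.5, 1.5, 240°): beam 1 = 0.5176 ≠ 6.7293 ✗
  (6.5, 7.5, 210°): beam 1 = 1.9319 ≠ 6.7293 ✗
  (5.5, 5.5, 285°): beam 1 = 5.1962 ≠ 6.7293 ✗
  …
  (2.5, 7.5, 330°): r_1=6.7293, r_2=6.3509, r_3=1.9319 — all match ✓
No second candidate reproduces the full scan.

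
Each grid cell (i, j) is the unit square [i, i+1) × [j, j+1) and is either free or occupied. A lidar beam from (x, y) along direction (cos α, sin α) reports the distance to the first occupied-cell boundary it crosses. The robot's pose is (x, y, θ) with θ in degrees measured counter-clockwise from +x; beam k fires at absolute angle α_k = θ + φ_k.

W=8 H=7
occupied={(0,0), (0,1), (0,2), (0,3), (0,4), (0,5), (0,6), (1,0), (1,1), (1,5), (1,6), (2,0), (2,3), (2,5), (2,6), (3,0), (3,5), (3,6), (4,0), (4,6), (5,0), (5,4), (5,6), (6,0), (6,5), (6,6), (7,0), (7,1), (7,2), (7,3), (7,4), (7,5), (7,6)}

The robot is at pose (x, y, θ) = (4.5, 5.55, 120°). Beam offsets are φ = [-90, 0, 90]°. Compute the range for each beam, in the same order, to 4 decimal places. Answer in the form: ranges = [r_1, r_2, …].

beam 1: φ=-90°, α=30°
  d=(0.8660,0.5000)  start (4,5)  tX=0.5774 tY=0.9000  stride 1/|dx|=1.1547 1/|dy|=2.0000
    cross x-line → (5,5), t=0.5774
    cross y-line → (5,6), t=0.9000 (wall)
  → r_1 = 0.9000
beam 2: φ=0°, α=120°
  d=(-0.5000,0.8660)  start (4,5)  tX=1.0000 tY=0.5196  stride 1/|dx|=2.0000 1/|dy|=1.1547
    cross y-line → (4,6), t=0.5196 (wall)
  → r_2 = 0.5196
beam 3: φ=90°, α=210°
  d=(-0.8660,-0.5000)  start (4,5)  tX=0.5774 tY=1.1000  stride 1/|dx|=1.1547 1/|dy|=2.0000
    cross x-line → (3,5), t=0.5774 (wall)
  → r_3 = 0.5774

ranges = [0.9000, 0.5196, 0.5774]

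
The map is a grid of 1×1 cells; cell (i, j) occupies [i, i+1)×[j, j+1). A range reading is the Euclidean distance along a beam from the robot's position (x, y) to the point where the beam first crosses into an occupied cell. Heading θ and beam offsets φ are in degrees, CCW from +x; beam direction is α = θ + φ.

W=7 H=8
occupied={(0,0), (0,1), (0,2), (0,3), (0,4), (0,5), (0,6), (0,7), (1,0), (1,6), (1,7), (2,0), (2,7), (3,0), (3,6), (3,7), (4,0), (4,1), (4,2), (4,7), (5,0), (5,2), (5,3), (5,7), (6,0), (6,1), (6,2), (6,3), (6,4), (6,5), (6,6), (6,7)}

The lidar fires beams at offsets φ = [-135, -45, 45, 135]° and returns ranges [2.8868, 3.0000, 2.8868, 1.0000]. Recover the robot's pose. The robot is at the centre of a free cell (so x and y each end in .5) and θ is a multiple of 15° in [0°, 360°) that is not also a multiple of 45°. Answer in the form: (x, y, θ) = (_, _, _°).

The pose lattice has 24·16 = 384 candidates. Test each by forward raycasting.
  (1.5, 1.5, 285°): beam 1 = 0.5774 ≠ 2.8868 ✗
  (2.5, 2.5, 30°): beam 1 = 1.5529 ≠ 2.8868 ✗
  (1.5, 5.5, 210°): beam 1 = 0.5176 ≠ 2.8868 ✗
  (4.5, 5.5, 210°): beam 1 = 1.5529 ≠ 2.8868 ✗
  (2.5, 5.5, 195°): beam 1 = 1.0000 ≠ 2.8868 ✗
  …
  (3.5, 3.5, 165°): r_1=2.8868, r_2=3.0000, r_3=2.8868, r_4=1.0000 — all match ✓
Unique over the lattice → pose = (3.5, 3.5, 165°).

(x, y, θ) = (3.5, 3.5, 165°)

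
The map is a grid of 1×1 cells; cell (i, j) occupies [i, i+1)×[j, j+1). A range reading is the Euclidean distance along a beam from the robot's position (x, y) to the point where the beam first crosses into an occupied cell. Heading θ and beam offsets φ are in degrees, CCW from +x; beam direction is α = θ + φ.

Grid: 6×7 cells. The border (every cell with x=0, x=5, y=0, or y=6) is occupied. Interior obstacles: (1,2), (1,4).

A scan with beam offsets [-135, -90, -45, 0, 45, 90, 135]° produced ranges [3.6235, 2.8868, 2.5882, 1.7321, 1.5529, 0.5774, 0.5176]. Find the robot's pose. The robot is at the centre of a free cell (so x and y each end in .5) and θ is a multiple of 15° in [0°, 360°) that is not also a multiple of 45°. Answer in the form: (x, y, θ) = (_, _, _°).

The pose lattice has 18·16 = 288 candidates. Test each by forward raycasting.
  (1.5, 5.5, 30°): beam 1 = 0.5176 ≠ 3.6235 ✗
  (2.5, 4.5, 300°): beam 1 = 0.5176 ≠ 3.6235 ✗
  (1.5, 3.5, 165°): beam 1 = 4.0415 ≠ 3.6235 ✗
  (4.5, 2.5, 60°): beam 1 = 1.5529 ≠ 3.6235 ✗
  (3.5, 1.5, 240°): beam 1 = 4.6587 ≠ 3.6235 ✗
  …
  (2.5, 4.5, 60°): r_1=3.6235, r_2=2.8868, r_3=2.5882, r_4=1.7321, r_5=1.5529, r_6=0.5774, r_7=0.5176 — all match ✓
Unique over the lattice → pose = (2.5, 4.5, 60°).

(x, y, θ) = (2.5, 4.5, 60°)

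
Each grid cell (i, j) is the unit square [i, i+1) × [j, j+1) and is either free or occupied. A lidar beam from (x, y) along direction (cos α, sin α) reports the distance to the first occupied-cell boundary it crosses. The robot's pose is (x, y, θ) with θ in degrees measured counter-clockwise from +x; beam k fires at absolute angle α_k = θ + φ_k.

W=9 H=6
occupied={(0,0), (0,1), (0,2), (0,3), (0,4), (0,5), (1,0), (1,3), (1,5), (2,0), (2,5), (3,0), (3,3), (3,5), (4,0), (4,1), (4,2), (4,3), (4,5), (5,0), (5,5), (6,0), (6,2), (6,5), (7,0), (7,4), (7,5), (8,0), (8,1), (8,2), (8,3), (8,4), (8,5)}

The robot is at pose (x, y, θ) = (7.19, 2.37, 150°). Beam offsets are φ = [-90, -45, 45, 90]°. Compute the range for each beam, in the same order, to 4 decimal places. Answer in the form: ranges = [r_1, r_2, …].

ranges = [1.6200, 2.7228, 0.1967, 0.3800]

beam 1: φ=-90°, α=60°
  d=(0.5000,0.8660)  start (7,2)  tX=1.6200 tY=0.7275  stride 1/|dx|=2.0000 1/|dy|=1.1547
    cross y-line → (7,3), t=0.7275
    cross x-line → (8,3), t=1.6200 (wall)
  → r_1 = 1.6200
beam 2: φ=-45°, α=105°
  d=(-0.2588,0.9659)  start (7,2)  tX=0.7341 tY=0.6522  stride 1/|dx|=3.8637 1/|dy|=1.0353
    cross y-line → (7,3), t=0.6522
    cross x-line → (6,3), t=0.7341
    cross y-line → (6,4), t=1.6875
    cross y-line → (6,5), t=2.7228 (wall)
  → r_2 = 2.7228
beam 3: φ=45°, α=195°
  d=(-0.9659,-0.2588)  start (7,2)  tX=0.1967 tY=1.4296  stride 1/|dx|=1.0353 1/|dy|=3.8637
    cross x-line → (6,2), t=0.1967 (wall)
  → r_3 = 0.1967
beam 4: φ=90°, α=240°
  d=(-0.5000,-0.8660)  start (7,2)  tX=0.3800 tY=0.4272  stride 1/|dx|=2.0000 1/|dy|=1.1547
    cross x-line → (6,2), t=0.3800 (wall)
  → r_4 = 0.3800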